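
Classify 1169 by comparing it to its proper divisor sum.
deficient

Proper divisors of 1169: sum = 1 + 7 + 167 = 175
Since 175 < 1169, 1169 is deficient.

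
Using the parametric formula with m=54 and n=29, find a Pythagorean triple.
(2075, 3132, 3757)

Euclid's formula: a = m² - n², b = 2mn, c = m² + n²
m = 54, n = 29
a = 54² - 29² = 2916 - 841 = 2075
b = 2 × 54 × 29 = 3132
c = 54² + 29² = 2916 + 841 = 3757
Verification: 2075² + 3132² = 4305625 + 9809424 = 14115049 = 3757² ✓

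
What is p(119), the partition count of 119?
1653668665

p(n) counts ways to write n as a sum of positive integers (order ignored).
Euler's pentagonal recurrence: p(k) = p(k-1) + p(k-2) - p(k-5) - p(k-7) + p(k-12) + p(k-15) - ... (offsets j(3j∓1)/2, signs ++--, p(0)=1, p(<0)=0).
DP table for k = 0..118: p(0)=1, p(1)=1, p(2)=2, p(3)=3, p(4)=5, p(5)=7, p(6)=11, p(7)=15, p(8)=22, p(9)=30, p(10)=42, p(11)=56, p(12)=77, p(13)=101, p(14)=135, p(15)=176, p(16)=231, p(17)=297, p(18)=385, p(19)=490, p(20)=627, p(21)=792, p(22)=1002, p(23)=1255, p(24)=1575, p(25)=1958, p(26)=2436, p(27)=3010, p(28)=3718, p(29)=4565, p(30)=5604, p(31)=6842, p(32)=8349, p(33)=10143, p(34)=12310, p(35)=14883, p(36)=17977, p(37)=21637, p(38)=26015, p(39)=31185, p(40)=37338, p(41)=44583, p(42)=53174, p(43)=63261, p(44)=75175, p(45)=89134, p(46)=105558, p(47)=124754, p(48)=147273, p(49)=173525, p(50)=204226, p(51)=239943, p(52)=281589, p(53)=329931, p(54)=386155, p(55)=451276, p(56)=526823, p(57)=614154, p(58)=715220, p(59)=831820, p(60)=966467, p(61)=1121505, p(62)=1300156, p(63)=1505499, p(64)=1741630, p(65)=2012558, p(66)=2323520, p(67)=2679689, p(68)=3087735, p(69)=3554345, p(70)=4087968, p(71)=4697205, p(72)=5392783, p(73)=6185689, p(74)=7089500, p(75)=8118264, p(76)=9289091, p(77)=10619863, p(78)=12132164, p(79)=13848650, p(80)=15796476, p(81)=18004327, p(82)=20506255, p(83)=23338469, p(84)=26543660, p(85)=30167357, p(86)=34262962, p(87)=38887673, p(88)=44108109, p(89)=49995925, p(90)=56634173, p(91)=64112359, p(92)=72533807, p(93)=82010177, p(94)=92669720, p(95)=104651419, p(96)=118114304, p(97)=133230930, p(98)=150198136, p(99)=169229875, p(100)=190569292, p(101)=214481126, p(102)=241265379, p(103)=271248950, p(104)=304801365, p(105)=342325709, p(106)=384276336, p(107)=431149389, p(108)=483502844, p(109)=541946240, p(110)=607163746, p(111)=679903203, p(112)=761002156, p(113)=851376628, p(114)=952050665, p(115)=1064144451, p(116)=1188908248, p(117)=1327710076, p(118)=1482074143.
Final step: p(119) = p(118) + p(117) - p(114) - p(112) + p(107) + p(104) - p(97) - p(93) + p(84) + p(79) - p(68) - p(62) + p(49) + p(42) - p(27) - p(19) + p(2)
= 1482074143 + 1327710076 - 952050665 - 761002156 + 431149389 + 304801365 - 133230930 - 82010177 + 26543660 + 13848650 - 3087735 - 1300156 + 173525 + 53174 - 3010 - 490 + 2
= 1653668665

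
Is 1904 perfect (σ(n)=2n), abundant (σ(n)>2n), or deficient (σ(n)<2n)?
abundant

Proper divisors of 1904: sum = 1 + 2 + 4 + 7 + 8 + 14 + 16 + 17 + ... + 238 + 272 + 476 + 952 (19 divisors) = 2560
Since 2560 > 1904, 1904 is abundant.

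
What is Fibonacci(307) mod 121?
101

Matrix identity: Q^n = [[F_(n+1), F_n], [F_n, F_(n-1)]] with Q = [[1,1],[1,0]].
n = 307 = 100110011₂. Square-and-multiply, entries mod 121:
Q^1 = [[1,1],[1,0]]
Q^2 = (Q^1)² = [[2,1],[1,1]]
Q^4 = (Q^2)² = [[5,3],[3,2]]
Q^9 = (Q^4)²·Q = [[55,34],[34,21]]
Q^19 = (Q^9)²·Q = [[110,67],[67,43]]
Q^38 = (Q^19)² = [[12,87],[87,46]]
Q^76 = (Q^38)² = [[90,85],[85,5]]
Q^153 = (Q^76)²·Q = [[47,79],[79,89]]
Q^307 = (Q^153)²·Q = [[76,101],[101,96]]
F_307 mod 121 = Q^307[0][1] = 101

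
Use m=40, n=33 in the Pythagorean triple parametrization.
(511, 2640, 2689)

Euclid's formula: a = m² - n², b = 2mn, c = m² + n²
m = 40, n = 33
a = 40² - 33² = 1600 - 1089 = 511
b = 2 × 40 × 33 = 2640
c = 40² + 33² = 1600 + 1089 = 2689
Verification: 511² + 2640² = 261121 + 6969600 = 7230721 = 2689² ✓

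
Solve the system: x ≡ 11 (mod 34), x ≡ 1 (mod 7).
113

Using Chinese Remainder Theorem:
M = 34 × 7 = 238
M1 = 7, M2 = 34
y1 = 7^(-1) mod 34 = 5
y2 = 34^(-1) mod 7 = 6
x = (11×7×5 + 1×34×6) mod 238 = 113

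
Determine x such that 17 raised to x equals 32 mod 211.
95

Baby-step giant-step with step n = ⌈√211⌉ = 15.
Baby steps 17^j mod 211 (j:value) for j=0..14: 0:1, 1:17, 2:78, 3:60, 4:176, 5:38, 6:13, 7:10, 8:170, 9:147, 10:178, 11:72, 12:169, 13:130, 14:100.
Giant-step multiplier: 17^(-15) ≡ 17^(210-15) = 17^195 ≡ 88 (mod 211).
Giant steps γ_i = 32·88^i mod 211: γ_0=32, γ_1=73, γ_2=94, γ_3=43, γ_4=197, γ_5=34, γ_6=38 (in table at j=5).
x = i·n + j = 6·15 + 5 = 95.
Check: 17^95 ≡ 32 (mod 211).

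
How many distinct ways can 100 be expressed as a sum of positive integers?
190569292

p(n) counts ways to write n as a sum of positive integers (order ignored).
Euler's pentagonal recurrence: p(k) = p(k-1) + p(k-2) - p(k-5) - p(k-7) + p(k-12) + p(k-15) - ... (offsets j(3j∓1)/2, signs ++--, p(0)=1, p(<0)=0).
DP table for k = 0..99: p(0)=1, p(1)=1, p(2)=2, p(3)=3, p(4)=5, p(5)=7, p(6)=11, p(7)=15, p(8)=22, p(9)=30, p(10)=42, p(11)=56, p(12)=77, p(13)=101, p(14)=135, p(15)=176, p(16)=231, p(17)=297, p(18)=385, p(19)=490, p(20)=627, p(21)=792, p(22)=1002, p(23)=1255, p(24)=1575, p(25)=1958, p(26)=2436, p(27)=3010, p(28)=3718, p(29)=4565, p(30)=5604, p(31)=6842, p(32)=8349, p(33)=10143, p(34)=12310, p(35)=14883, p(36)=17977, p(37)=21637, p(38)=26015, p(39)=31185, p(40)=37338, p(41)=44583, p(42)=53174, p(43)=63261, p(44)=75175, p(45)=89134, p(46)=105558, p(47)=124754, p(48)=147273, p(49)=173525, p(50)=204226, p(51)=239943, p(52)=281589, p(53)=329931, p(54)=386155, p(55)=451276, p(56)=526823, p(57)=614154, p(58)=715220, p(59)=831820, p(60)=966467, p(61)=1121505, p(62)=1300156, p(63)=1505499, p(64)=1741630, p(65)=2012558, p(66)=2323520, p(67)=2679689, p(68)=3087735, p(69)=3554345, p(70)=4087968, p(71)=4697205, p(72)=5392783, p(73)=6185689, p(74)=7089500, p(75)=8118264, p(76)=9289091, p(77)=10619863, p(78)=12132164, p(79)=13848650, p(80)=15796476, p(81)=18004327, p(82)=20506255, p(83)=23338469, p(84)=26543660, p(85)=30167357, p(86)=34262962, p(87)=38887673, p(88)=44108109, p(89)=49995925, p(90)=56634173, p(91)=64112359, p(92)=72533807, p(93)=82010177, p(94)=92669720, p(95)=104651419, p(96)=118114304, p(97)=133230930, p(98)=150198136, p(99)=169229875.
Final step: p(100) = p(99) + p(98) - p(95) - p(93) + p(88) + p(85) - p(78) - p(74) + p(65) + p(60) - p(49) - p(43) + p(30) + p(23) - p(8) - p(0)
= 169229875 + 150198136 - 104651419 - 82010177 + 44108109 + 30167357 - 12132164 - 7089500 + 2012558 + 966467 - 173525 - 63261 + 5604 + 1255 - 22 - 1
= 190569292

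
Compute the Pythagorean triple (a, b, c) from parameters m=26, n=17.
(387, 884, 965)

Euclid's formula: a = m² - n², b = 2mn, c = m² + n²
m = 26, n = 17
a = 26² - 17² = 676 - 289 = 387
b = 2 × 26 × 17 = 884
c = 26² + 17² = 676 + 289 = 965
Verification: 387² + 884² = 149769 + 781456 = 931225 = 965² ✓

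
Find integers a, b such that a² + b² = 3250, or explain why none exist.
1² + 57² (a=1, b=57)

Factorization: 3250 = 2 × 5^3 × 13
By Fermat: n is sum of two squares iff every prime p ≡ 3 (mod 4) appears to even power.
All primes ≡ 3 (mod 4) appear to even power.
Search a = 0, 1, 2, … for 3250 - a² a perfect square: first hit at a = 1: 3250 - 1 = 3249 = 57².
3250 = 1² + 57² = 1 + 3249 ✓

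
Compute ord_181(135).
5

181 is prime, so ord(135) divides φ(181) = 180.
Divisors of 180: 1, 2, 3, 4, 5, 6, 9, 10, 12, 15, 18, 20, 30, 36, 45, 60, 90, 180.
Repeated squaring: 135^1 ≡ 135, 135^2 ≡ 125, 135^4 ≡ 59, 135^8 ≡ 42, 135^16 ≡ 135, 135^32 ≡ 125, 135^64 ≡ 59, 135^128 ≡ 42 (mod 181).
Test 135^d mod 181 for each divisor d in increasing order:
135^1 ≡ 135
135^2 ≡ 125
135^3 = 135^2·135^1 ≡ 42
135^4 ≡ 59
135^5 = 135^4·135^1 ≡ 1  ← first divisor giving 1
The order is 5.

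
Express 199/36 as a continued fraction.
[5; 1, 1, 8, 2]

Euclidean algorithm steps:
199 = 5 × 36 + 19
36 = 1 × 19 + 17
19 = 1 × 17 + 2
17 = 8 × 2 + 1
2 = 2 × 1 + 0
Continued fraction: [5; 1, 1, 8, 2]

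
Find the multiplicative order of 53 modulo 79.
78

79 is prime, so ord(53) divides φ(79) = 78.
Divisors of 78: 1, 2, 3, 6, 13, 26, 39, 78.
Repeated squaring: 53^1 ≡ 53, 53^2 ≡ 44, 53^4 ≡ 40, 53^8 ≡ 20, 53^16 ≡ 5, 53^32 ≡ 25, 53^64 ≡ 72 (mod 79).
Test 53^d mod 79 for each divisor d in increasing order:
53^1 ≡ 53
53^2 ≡ 44
53^3 = 53^2·53^1 ≡ 41
53^6 = 53^4·53^2 ≡ 22
53^13 = 53^8·53^4·53^1 ≡ 56
53^26 = 53^16·53^8·53^2 ≡ 55
53^39 = 53^32·53^4·53^2·53^1 ≡ 78
53^78 = 53^64·53^8·53^4·53^2 ≡ 1  ← first divisor giving 1
The order is 78.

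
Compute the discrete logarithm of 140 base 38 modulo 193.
31

Baby-step giant-step with step n = ⌈√193⌉ = 14.
Baby steps 38^j mod 193 (j:value) for j=0..13: 0:1, 1:38, 2:93, 3:60, 4:157, 5:176, 6:126, 7:156, 8:138, 9:33, 10:96, 11:174, 12:50, 13:163.
Giant-step multiplier: 38^(-14) ≡ 38^(192-14) = 38^178 ≡ 118 (mod 193).
Giant steps γ_i = 140·118^i mod 193: γ_0=140, γ_1=115, γ_2=60 (in table at j=3).
x = i·n + j = 2·14 + 3 = 31.
Check: 38^31 ≡ 140 (mod 193).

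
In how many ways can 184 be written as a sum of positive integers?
980462880430

p(n) counts ways to write n as a sum of positive integers (order ignored).
Euler's pentagonal recurrence: p(k) = p(k-1) + p(k-2) - p(k-5) - p(k-7) + p(k-12) + p(k-15) - ... (offsets j(3j∓1)/2, signs ++--, p(0)=1, p(<0)=0).
DP table for k = 0..183: p(0)=1, p(1)=1, p(2)=2, p(3)=3, p(4)=5, p(5)=7, p(6)=11, p(7)=15, p(8)=22, p(9)=30, p(10)=42, p(11)=56, p(12)=77, p(13)=101, p(14)=135, p(15)=176, p(16)=231, p(17)=297, p(18)=385, p(19)=490, p(20)=627, p(21)=792, p(22)=1002, p(23)=1255, p(24)=1575, p(25)=1958, p(26)=2436, p(27)=3010, p(28)=3718, p(29)=4565, p(30)=5604, p(31)=6842, p(32)=8349, p(33)=10143, p(34)=12310, p(35)=14883, p(36)=17977, p(37)=21637, p(38)=26015, p(39)=31185, p(40)=37338, p(41)=44583, p(42)=53174, p(43)=63261, p(44)=75175, p(45)=89134, p(46)=105558, p(47)=124754, p(48)=147273, p(49)=173525, p(50)=204226, p(51)=239943, p(52)=281589, p(53)=329931, p(54)=386155, p(55)=451276, p(56)=526823, p(57)=614154, p(58)=715220, p(59)=831820, p(60)=966467, p(61)=1121505, p(62)=1300156, p(63)=1505499, p(64)=1741630, p(65)=2012558, p(66)=2323520, p(67)=2679689, p(68)=3087735, p(69)=3554345, p(70)=4087968, p(71)=4697205, p(72)=5392783, p(73)=6185689, p(74)=7089500, p(75)=8118264, p(76)=9289091, p(77)=10619863, p(78)=12132164, p(79)=13848650, p(80)=15796476, p(81)=18004327, p(82)=20506255, p(83)=23338469, p(84)=26543660, p(85)=30167357, p(86)=34262962, p(87)=38887673, p(88)=44108109, p(89)=49995925, p(90)=56634173, p(91)=64112359, p(92)=72533807, p(93)=82010177, p(94)=92669720, p(95)=104651419, p(96)=118114304, p(97)=133230930, p(98)=150198136, p(99)=169229875, p(100)=190569292, p(101)=214481126, p(102)=241265379, p(103)=271248950, p(104)=304801365, p(105)=342325709, p(106)=384276336, p(107)=431149389, p(108)=483502844, p(109)=541946240, p(110)=607163746, p(111)=679903203, p(112)=761002156, p(113)=851376628, p(114)=952050665, p(115)=1064144451, p(116)=1188908248, p(117)=1327710076, p(118)=1482074143, p(119)=1653668665, p(120)=1844349560, p(121)=2056148051, p(122)=2291320912, p(123)=2552338241, p(124)=2841940500, p(125)=3163127352, p(126)=3519222692, p(127)=3913864295, p(128)=4351078600, p(129)=4835271870, p(130)=5371315400, p(131)=5964539504, p(132)=6620830889, p(133)=7346629512, p(134)=8149040695, p(135)=9035836076, p(136)=10015581680, p(137)=11097645016, p(138)=12292341831, p(139)=13610949895, p(140)=15065878135, p(141)=16670689208, p(142)=18440293320, p(143)=20390982757, p(144)=22540654445, p(145)=24908858009, p(146)=27517052599, p(147)=30388671978, p(148)=33549419497, p(149)=37027355200, p(150)=40853235313, p(151)=45060624582, p(152)=49686288421, p(153)=54770336324, p(154)=60356673280, p(155)=66493182097, p(156)=73232243759, p(157)=80630964769, p(158)=88751778802, p(159)=97662728555, p(160)=107438159466, p(161)=118159068427, p(162)=129913904637, p(163)=142798995930, p(164)=156919475295, p(165)=172389800255, p(166)=189334822579, p(167)=207890420102, p(168)=228204732751, p(169)=250438925115, p(170)=274768617130, p(171)=301384802048, p(172)=330495499613, p(173)=362326859895, p(174)=397125074750, p(175)=435157697830, p(176)=476715857290, p(177)=522115831195, p(178)=571701605655, p(179)=625846753120, p(180)=684957390936, p(181)=749474411781, p(182)=819876908323, p(183)=896684817527.
Final step: p(184) = p(183) + p(182) - p(179) - p(177) + p(172) + p(169) - p(162) - p(158) + p(149) + p(144) - p(133) - p(127) + p(114) + p(107) - p(92) - p(84) + p(67) + p(58) - p(39) - p(29) + p(8)
= 896684817527 + 819876908323 - 625846753120 - 522115831195 + 330495499613 + 250438925115 - 129913904637 - 88751778802 + 37027355200 + 22540654445 - 7346629512 - 3913864295 + 952050665 + 431149389 - 72533807 - 26543660 + 2679689 + 715220 - 31185 - 4565 + 22
= 980462880430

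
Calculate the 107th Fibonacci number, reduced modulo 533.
356

Matrix identity: Q^n = [[F_(n+1), F_n], [F_n, F_(n-1)]] with Q = [[1,1],[1,0]].
n = 107 = 1101011₂. Square-and-multiply, entries mod 533:
Q^1 = [[1,1],[1,0]]
Q^3 = (Q^1)²·Q = [[3,2],[2,1]]
Q^6 = (Q^3)² = [[13,8],[8,5]]
Q^13 = (Q^6)²·Q = [[377,233],[233,144]]
Q^26 = (Q^13)² = [[274,402],[402,405]]
Q^53 = (Q^26)²·Q = [[90,28],[28,62]]
Q^107 = (Q^53)²·Q = [[348,356],[356,525]]
F_107 mod 533 = Q^107[0][1] = 356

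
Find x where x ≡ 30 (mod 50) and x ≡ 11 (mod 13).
180

Using Chinese Remainder Theorem:
M = 50 × 13 = 650
M1 = 13, M2 = 50
y1 = 13^(-1) mod 50 = 27
y2 = 50^(-1) mod 13 = 6
x = (30×13×27 + 11×50×6) mod 650 = 180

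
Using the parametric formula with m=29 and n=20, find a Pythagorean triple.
(441, 1160, 1241)

Euclid's formula: a = m² - n², b = 2mn, c = m² + n²
m = 29, n = 20
a = 29² - 20² = 841 - 400 = 441
b = 2 × 29 × 20 = 1160
c = 29² + 20² = 841 + 400 = 1241
Verification: 441² + 1160² = 194481 + 1345600 = 1540081 = 1241² ✓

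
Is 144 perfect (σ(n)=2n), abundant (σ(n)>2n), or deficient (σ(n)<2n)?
abundant

Proper divisors of 144: sum = 1 + 2 + 3 + 4 + 6 + 8 + 9 + 12 + 16 + 18 + 24 + 36 + 48 + 72 = 259
Since 259 > 144, 144 is abundant.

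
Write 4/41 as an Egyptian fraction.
1/11 + 1/151 + 1/34051 + 1/2318907151

Greedy algorithm:
4/41: ceiling(41/4) = 11, use 1/11
3/451: ceiling(451/3) = 151, use 1/151
2/68101: ceiling(68101/2) = 34051, use 1/34051
1/2318907151: ceiling(2318907151/1) = 2318907151, use 1/2318907151
Result: 4/41 = 1/11 + 1/151 + 1/34051 + 1/2318907151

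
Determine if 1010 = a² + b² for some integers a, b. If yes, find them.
7² + 31² (a=7, b=31)

Factorization: 1010 = 2 × 5 × 101
By Fermat: n is sum of two squares iff every prime p ≡ 3 (mod 4) appears to even power.
All primes ≡ 3 (mod 4) appear to even power.
Search a = 0, 1, 2, … for 1010 - a² a perfect square: first hit at a = 7: 1010 - 49 = 961 = 31².
1010 = 7² + 31² = 49 + 961 ✓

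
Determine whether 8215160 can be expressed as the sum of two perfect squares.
Not possible

Factorization: 8215160 = 2^3 × 5 × 59^3
By Fermat: n is sum of two squares iff every prime p ≡ 3 (mod 4) appears to even power.
Prime(s) ≡ 3 (mod 4) with odd exponent: [(59, 3)]
Therefore 8215160 cannot be expressed as a² + b².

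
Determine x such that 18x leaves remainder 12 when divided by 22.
x ≡ 8 (mod 11)

gcd(18, 22) = 2, which divides 12, so solutions exist.
Divide through by 2: 9x ≡ 6 (mod 11).
Find 9^(-1) mod 11 by the extended Euclidean algorithm:
11 = 1 × 9 + 2  ⟹  2 = (1)·11 + (-1)·9
9 = 4 × 2 + 1  ⟹  1 = (-4)·11 + (5)·9
So (5)·9 ≡ 1 (mod 11), i.e. 9^(-1) ≡ 5 (mod 11).
x ≡ 5 × 6 = 30 ≡ 8 (mod 11).
Check: 18 × 8 = 144 ≡ 12 (mod 22).
x ≡ 8 (mod 11), giving 2 solutions mod 22.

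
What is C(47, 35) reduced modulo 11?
1

Using Lucas' theorem:
Write n=47 and k=35 in base 11:
n in base 11: [4, 3]
k in base 11: [3, 2]
C(47,35) mod 11 = ∏ C(n_i, k_i) mod 11
Digit binomials (mod 11): C(4,3) = 4; C(3,2) = 3
Product: 4 × 3 = 12 ≡ 1 (mod 11)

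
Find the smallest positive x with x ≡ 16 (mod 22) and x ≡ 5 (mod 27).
302

Using Chinese Remainder Theorem:
M = 22 × 27 = 594
M1 = 27, M2 = 22
y1 = 27^(-1) mod 22 = 9
y2 = 22^(-1) mod 27 = 16
x = (16×27×9 + 5×22×16) mod 594 = 302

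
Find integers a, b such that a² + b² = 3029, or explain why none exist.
2² + 55² (a=2, b=55)

Factorization: 3029 = 13 × 233
By Fermat: n is sum of two squares iff every prime p ≡ 3 (mod 4) appears to even power.
All primes ≡ 3 (mod 4) appear to even power.
Search a = 0, 1, 2, … for 3029 - a² a perfect square: first hit at a = 2: 3029 - 4 = 3025 = 55².
3029 = 2² + 55² = 4 + 3025 ✓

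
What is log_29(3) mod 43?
41

Baby-step giant-step with step n = ⌈√43⌉ = 7.
Baby steps 29^j mod 43 (j:value) for j=0..6: 0:1, 1:29, 2:24, 3:8, 4:17, 5:20, 6:21.
Giant-step multiplier: 29^(-7) ≡ 29^(42-7) = 29^35 ≡ 37 (mod 43).
Giant steps γ_i = 3·37^i mod 43: γ_0=3, γ_1=25, γ_2=22, γ_3=40, γ_4=18, γ_5=21 (in table at j=6).
x = i·n + j = 5·7 + 6 = 41.
Check: 29^41 ≡ 3 (mod 43).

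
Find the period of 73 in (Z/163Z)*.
162

163 is prime, so ord(73) divides φ(163) = 162.
Divisors of 162: 1, 2, 3, 6, 9, 18, 27, 54, 81, 162.
Repeated squaring: 73^1 ≡ 73, 73^2 ≡ 113, 73^4 ≡ 55, 73^8 ≡ 91, 73^16 ≡ 131, 73^32 ≡ 46, 73^64 ≡ 160, 73^128 ≡ 9 (mod 163).
Test 73^d mod 163 for each divisor d in increasing order:
73^1 ≡ 73
73^2 ≡ 113
73^3 = 73^2·73^1 ≡ 99
73^6 = 73^4·73^2 ≡ 21
73^9 = 73^8·73^1 ≡ 123
73^18 = 73^16·73^2 ≡ 133
73^27 = 73^16·73^8·73^2·73^1 ≡ 59
73^54 = 73^32·73^16·73^4·73^2 ≡ 58
73^81 = 73^64·73^16·73^1 ≡ 162
73^162 = 73^128·73^32·73^2 ≡ 1  ← first divisor giving 1
The order is 162.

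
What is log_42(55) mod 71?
23

Baby-step giant-step with step n = ⌈√71⌉ = 9.
Baby steps 42^j mod 71 (j:value) for j=0..8: 0:1, 1:42, 2:60, 3:35, 4:50, 5:41, 6:18, 7:46, 8:15.
Giant-step multiplier: 42^(-9) ≡ 42^(70-9) = 42^61 ≡ 63 (mod 71).
Giant steps γ_i = 55·63^i mod 71: γ_0=55, γ_1=57, γ_2=41 (in table at j=5).
x = i·n + j = 2·9 + 5 = 23.
Check: 42^23 ≡ 55 (mod 71).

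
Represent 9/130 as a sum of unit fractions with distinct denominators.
1/15 + 1/390

Greedy algorithm:
9/130: ceiling(130/9) = 15, use 1/15
1/390: ceiling(390/1) = 390, use 1/390
Result: 9/130 = 1/15 + 1/390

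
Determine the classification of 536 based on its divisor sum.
deficient

Proper divisors of 536: sum = 1 + 2 + 4 + 8 + 67 + 134 + 268 = 484
Since 484 < 536, 536 is deficient.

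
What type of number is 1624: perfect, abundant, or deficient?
abundant

Proper divisors of 1624: sum = 1 + 2 + 4 + 7 + 8 + 14 + 28 + 29 + 56 + 58 + 116 + 203 + 232 + 406 + 812 = 1976
Since 1976 > 1624, 1624 is abundant.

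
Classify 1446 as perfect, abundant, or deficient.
abundant

Proper divisors of 1446: sum = 1 + 2 + 3 + 6 + 241 + 482 + 723 = 1458
Since 1458 > 1446, 1446 is abundant.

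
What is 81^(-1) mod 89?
11

gcd(81, 89) = 1, so the inverse exists.
Extended Euclidean algorithm on (89, 81):
89 = 1 × 81 + 8  ⟹  8 = (1)·89 + (-1)·81
81 = 10 × 8 + 1  ⟹  1 = (-10)·89 + (11)·81
So (11)·81 ≡ 1 (mod 89), i.e. 81^(-1) ≡ 11 (mod 89).
Check: 81 × 11 = 891 ≡ 1 (mod 89)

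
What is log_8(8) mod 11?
1

Baby-step giant-step with step n = ⌈√11⌉ = 4.
Baby steps 8^j mod 11 (j:value) for j=0..3: 0:1, 1:8, 2:9, 3:6.
h = 8 is already in the table at j=1, so x = 1.
Check: 8^1 ≡ 8 (mod 11).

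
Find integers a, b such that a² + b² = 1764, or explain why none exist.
0² + 42² (a=0, b=42)

Factorization: 1764 = 2^2 × 3^2 × 7^2
By Fermat: n is sum of two squares iff every prime p ≡ 3 (mod 4) appears to even power.
All primes ≡ 3 (mod 4) appear to even power.
Search a = 0, 1, 2, … for 1764 - a² a perfect square: first hit at a = 0: 1764 - 0 = 1764 = 42².
1764 = 0² + 42² = 0 + 1764 ✓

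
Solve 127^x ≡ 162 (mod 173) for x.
83

Baby-step giant-step with step n = ⌈√173⌉ = 14.
Baby steps 127^j mod 173 (j:value) for j=0..13: 0:1, 1:127, 2:40, 3:63, 4:43, 5:98, 6:163, 7:114, 8:119, 9:62, 10:89, 11:58, 12:100, 13:71.
Giant-step multiplier: 127^(-14) ≡ 127^(172-14) = 127^158 ≡ 33 (mod 173).
Giant steps γ_i = 162·33^i mod 173: γ_0=162, γ_1=156, γ_2=131, γ_3=171, γ_4=107, γ_5=71 (in table at j=13).
x = i·n + j = 5·14 + 13 = 83.
Check: 127^83 ≡ 162 (mod 173).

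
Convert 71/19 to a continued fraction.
[3; 1, 2, 1, 4]

Euclidean algorithm steps:
71 = 3 × 19 + 14
19 = 1 × 14 + 5
14 = 2 × 5 + 4
5 = 1 × 4 + 1
4 = 4 × 1 + 0
Continued fraction: [3; 1, 2, 1, 4]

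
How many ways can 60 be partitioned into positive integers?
966467

p(n) counts ways to write n as a sum of positive integers (order ignored).
Euler's pentagonal recurrence: p(k) = p(k-1) + p(k-2) - p(k-5) - p(k-7) + p(k-12) + p(k-15) - ... (offsets j(3j∓1)/2, signs ++--, p(0)=1, p(<0)=0).
DP table for k = 0..59: p(0)=1, p(1)=1, p(2)=2, p(3)=3, p(4)=5, p(5)=7, p(6)=11, p(7)=15, p(8)=22, p(9)=30, p(10)=42, p(11)=56, p(12)=77, p(13)=101, p(14)=135, p(15)=176, p(16)=231, p(17)=297, p(18)=385, p(19)=490, p(20)=627, p(21)=792, p(22)=1002, p(23)=1255, p(24)=1575, p(25)=1958, p(26)=2436, p(27)=3010, p(28)=3718, p(29)=4565, p(30)=5604, p(31)=6842, p(32)=8349, p(33)=10143, p(34)=12310, p(35)=14883, p(36)=17977, p(37)=21637, p(38)=26015, p(39)=31185, p(40)=37338, p(41)=44583, p(42)=53174, p(43)=63261, p(44)=75175, p(45)=89134, p(46)=105558, p(47)=124754, p(48)=147273, p(49)=173525, p(50)=204226, p(51)=239943, p(52)=281589, p(53)=329931, p(54)=386155, p(55)=451276, p(56)=526823, p(57)=614154, p(58)=715220, p(59)=831820.
Final step: p(60) = p(59) + p(58) - p(55) - p(53) + p(48) + p(45) - p(38) - p(34) + p(25) + p(20) - p(9) - p(3)
= 831820 + 715220 - 451276 - 329931 + 147273 + 89134 - 26015 - 12310 + 1958 + 627 - 30 - 3
= 966467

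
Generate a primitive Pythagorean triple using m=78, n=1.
(6083, 156, 6085)

Euclid's formula: a = m² - n², b = 2mn, c = m² + n²
m = 78, n = 1
a = 78² - 1² = 6084 - 1 = 6083
b = 2 × 78 × 1 = 156
c = 78² + 1² = 6084 + 1 = 6085
Verification: 6083² + 156² = 37002889 + 24336 = 37027225 = 6085² ✓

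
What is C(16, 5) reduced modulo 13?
0

Using Lucas' theorem:
Write n=16 and k=5 in base 13:
n in base 13: [1, 3]
k in base 13: [0, 5]
C(16,5) mod 13 = ∏ C(n_i, k_i) mod 13
Digit binomials (mod 13): C(1,0) = 1; C(3,5) = 0 (k_i > n_i)
Product: 1 × 0 = 0 ≡ 0 (mod 13)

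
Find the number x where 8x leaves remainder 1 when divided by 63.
8

gcd(8, 63) = 1, so the inverse exists.
Extended Euclidean algorithm on (63, 8):
63 = 7 × 8 + 7  ⟹  7 = (1)·63 + (-7)·8
8 = 1 × 7 + 1  ⟹  1 = (-1)·63 + (8)·8
So (8)·8 ≡ 1 (mod 63), i.e. 8^(-1) ≡ 8 (mod 63).
Check: 8 × 8 = 64 ≡ 1 (mod 63)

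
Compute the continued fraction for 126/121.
[1; 24, 5]

Euclidean algorithm steps:
126 = 1 × 121 + 5
121 = 24 × 5 + 1
5 = 5 × 1 + 0
Continued fraction: [1; 24, 5]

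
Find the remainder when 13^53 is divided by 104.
13

Repeated squaring. Binary of 53 = 110101.
13^1 ≡ 13 (mod 104); 13^2 ≡ 65 (mod 104); 13^4 ≡ 65 (mod 104); 13^8 ≡ 65 (mod 104); 13^16 ≡ 65 (mod 104); 13^32 ≡ 65 (mod 104)
13^53 = 13^1 × 13^4 × 13^16 × 13^32 ≡ 13 (mod 104)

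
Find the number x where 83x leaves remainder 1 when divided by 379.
137

gcd(83, 379) = 1, so the inverse exists.
Extended Euclidean algorithm on (379, 83):
379 = 4 × 83 + 47  ⟹  47 = (1)·379 + (-4)·83
83 = 1 × 47 + 36  ⟹  36 = (-1)·379 + (5)·83
47 = 1 × 36 + 11  ⟹  11 = (2)·379 + (-9)·83
36 = 3 × 11 + 3  ⟹  3 = (-7)·379 + (32)·83
11 = 3 × 3 + 2  ⟹  2 = (23)·379 + (-105)·83
3 = 1 × 2 + 1  ⟹  1 = (-30)·379 + (137)·83
So (137)·83 ≡ 1 (mod 379), i.e. 83^(-1) ≡ 137 (mod 379).
Check: 83 × 137 = 11371 ≡ 1 (mod 379)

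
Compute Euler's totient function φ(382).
190

382 = 2 × 191
φ(n) = n × ∏(1 - 1/p) for each prime p dividing n
φ(382) = 382 × (1 - 1/2) × (1 - 1/191) = 190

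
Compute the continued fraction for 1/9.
[0; 9]

Euclidean algorithm steps:
1 = 0 × 9 + 1
9 = 9 × 1 + 0
Continued fraction: [0; 9]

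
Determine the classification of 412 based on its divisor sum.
deficient

Proper divisors of 412: sum = 1 + 2 + 4 + 103 + 206 = 316
Since 316 < 412, 412 is deficient.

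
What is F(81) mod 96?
34

Matrix identity: Q^n = [[F_(n+1), F_n], [F_n, F_(n-1)]] with Q = [[1,1],[1,0]].
n = 81 = 1010001₂. Square-and-multiply, entries mod 96:
Q^1 = [[1,1],[1,0]]
Q^2 = (Q^1)² = [[2,1],[1,1]]
Q^5 = (Q^2)²·Q = [[8,5],[5,3]]
Q^10 = (Q^5)² = [[89,55],[55,34]]
Q^20 = (Q^10)² = [[2,45],[45,53]]
Q^40 = (Q^20)² = [[13,75],[75,34]]
Q^81 = (Q^40)²·Q = [[7,34],[34,69]]
F_81 mod 96 = Q^81[0][1] = 34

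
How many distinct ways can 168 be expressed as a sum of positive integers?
228204732751

p(n) counts ways to write n as a sum of positive integers (order ignored).
Euler's pentagonal recurrence: p(k) = p(k-1) + p(k-2) - p(k-5) - p(k-7) + p(k-12) + p(k-15) - ... (offsets j(3j∓1)/2, signs ++--, p(0)=1, p(<0)=0).
DP table for k = 0..167: p(0)=1, p(1)=1, p(2)=2, p(3)=3, p(4)=5, p(5)=7, p(6)=11, p(7)=15, p(8)=22, p(9)=30, p(10)=42, p(11)=56, p(12)=77, p(13)=101, p(14)=135, p(15)=176, p(16)=231, p(17)=297, p(18)=385, p(19)=490, p(20)=627, p(21)=792, p(22)=1002, p(23)=1255, p(24)=1575, p(25)=1958, p(26)=2436, p(27)=3010, p(28)=3718, p(29)=4565, p(30)=5604, p(31)=6842, p(32)=8349, p(33)=10143, p(34)=12310, p(35)=14883, p(36)=17977, p(37)=21637, p(38)=26015, p(39)=31185, p(40)=37338, p(41)=44583, p(42)=53174, p(43)=63261, p(44)=75175, p(45)=89134, p(46)=105558, p(47)=124754, p(48)=147273, p(49)=173525, p(50)=204226, p(51)=239943, p(52)=281589, p(53)=329931, p(54)=386155, p(55)=451276, p(56)=526823, p(57)=614154, p(58)=715220, p(59)=831820, p(60)=966467, p(61)=1121505, p(62)=1300156, p(63)=1505499, p(64)=1741630, p(65)=2012558, p(66)=2323520, p(67)=2679689, p(68)=3087735, p(69)=3554345, p(70)=4087968, p(71)=4697205, p(72)=5392783, p(73)=6185689, p(74)=7089500, p(75)=8118264, p(76)=9289091, p(77)=10619863, p(78)=12132164, p(79)=13848650, p(80)=15796476, p(81)=18004327, p(82)=20506255, p(83)=23338469, p(84)=26543660, p(85)=30167357, p(86)=34262962, p(87)=38887673, p(88)=44108109, p(89)=49995925, p(90)=56634173, p(91)=64112359, p(92)=72533807, p(93)=82010177, p(94)=92669720, p(95)=104651419, p(96)=118114304, p(97)=133230930, p(98)=150198136, p(99)=169229875, p(100)=190569292, p(101)=214481126, p(102)=241265379, p(103)=271248950, p(104)=304801365, p(105)=342325709, p(106)=384276336, p(107)=431149389, p(108)=483502844, p(109)=541946240, p(110)=607163746, p(111)=679903203, p(112)=761002156, p(113)=851376628, p(114)=952050665, p(115)=1064144451, p(116)=1188908248, p(117)=1327710076, p(118)=1482074143, p(119)=1653668665, p(120)=1844349560, p(121)=2056148051, p(122)=2291320912, p(123)=2552338241, p(124)=2841940500, p(125)=3163127352, p(126)=3519222692, p(127)=3913864295, p(128)=4351078600, p(129)=4835271870, p(130)=5371315400, p(131)=5964539504, p(132)=6620830889, p(133)=7346629512, p(134)=8149040695, p(135)=9035836076, p(136)=10015581680, p(137)=11097645016, p(138)=12292341831, p(139)=13610949895, p(140)=15065878135, p(141)=16670689208, p(142)=18440293320, p(143)=20390982757, p(144)=22540654445, p(145)=24908858009, p(146)=27517052599, p(147)=30388671978, p(148)=33549419497, p(149)=37027355200, p(150)=40853235313, p(151)=45060624582, p(152)=49686288421, p(153)=54770336324, p(154)=60356673280, p(155)=66493182097, p(156)=73232243759, p(157)=80630964769, p(158)=88751778802, p(159)=97662728555, p(160)=107438159466, p(161)=118159068427, p(162)=129913904637, p(163)=142798995930, p(164)=156919475295, p(165)=172389800255, p(166)=189334822579, p(167)=207890420102.
Final step: p(168) = p(167) + p(166) - p(163) - p(161) + p(156) + p(153) - p(146) - p(142) + p(133) + p(128) - p(117) - p(111) + p(98) + p(91) - p(76) - p(68) + p(51) + p(42) - p(23) - p(13)
= 207890420102 + 189334822579 - 142798995930 - 118159068427 + 73232243759 + 54770336324 - 27517052599 - 18440293320 + 7346629512 + 4351078600 - 1327710076 - 679903203 + 150198136 + 64112359 - 9289091 - 3087735 + 239943 + 53174 - 1255 - 101
= 228204732751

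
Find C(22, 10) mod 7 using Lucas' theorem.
0

Using Lucas' theorem:
Write n=22 and k=10 in base 7:
n in base 7: [3, 1]
k in base 7: [1, 3]
C(22,10) mod 7 = ∏ C(n_i, k_i) mod 7
Digit binomials (mod 7): C(3,1) = 3; C(1,3) = 0 (k_i > n_i)
Product: 3 × 0 = 0 ≡ 0 (mod 7)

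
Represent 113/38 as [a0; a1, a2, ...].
[2; 1, 37]

Euclidean algorithm steps:
113 = 2 × 38 + 37
38 = 1 × 37 + 1
37 = 37 × 1 + 0
Continued fraction: [2; 1, 37]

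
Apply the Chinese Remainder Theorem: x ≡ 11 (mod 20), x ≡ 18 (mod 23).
271

Using Chinese Remainder Theorem:
M = 20 × 23 = 460
M1 = 23, M2 = 20
y1 = 23^(-1) mod 20 = 7
y2 = 20^(-1) mod 23 = 15
x = (11×23×7 + 18×20×15) mod 460 = 271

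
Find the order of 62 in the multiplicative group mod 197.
98

197 is prime, so ord(62) divides φ(197) = 196.
Divisors of 196: 1, 2, 4, 7, 14, 28, 49, 98, 196.
Repeated squaring: 62^1 ≡ 62, 62^2 ≡ 101, 62^4 ≡ 154, 62^8 ≡ 76, 62^16 ≡ 63, 62^32 ≡ 29, 62^64 ≡ 53, 62^128 ≡ 51 (mod 197).
Test 62^d mod 197 for each divisor d in increasing order:
62^1 ≡ 62
62^2 ≡ 101
62^4 ≡ 154
62^7 = 62^4·62^2·62^1 ≡ 33
62^14 = 62^8·62^4·62^2 ≡ 104
62^28 = 62^16·62^8·62^4 ≡ 178
62^49 = 62^32·62^16·62^1 ≡ 196
62^98 = 62^64·62^32·62^2 ≡ 1  ← first divisor giving 1
The order is 98.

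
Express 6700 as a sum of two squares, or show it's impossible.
Not possible

Factorization: 6700 = 2^2 × 5^2 × 67
By Fermat: n is sum of two squares iff every prime p ≡ 3 (mod 4) appears to even power.
Prime(s) ≡ 3 (mod 4) with odd exponent: [(67, 1)]
Therefore 6700 cannot be expressed as a² + b².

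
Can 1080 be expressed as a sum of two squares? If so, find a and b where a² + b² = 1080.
Not possible

Factorization: 1080 = 2^3 × 3^3 × 5
By Fermat: n is sum of two squares iff every prime p ≡ 3 (mod 4) appears to even power.
Prime(s) ≡ 3 (mod 4) with odd exponent: [(3, 3)]
Therefore 1080 cannot be expressed as a² + b².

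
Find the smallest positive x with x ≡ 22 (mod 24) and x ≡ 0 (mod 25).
550

Using Chinese Remainder Theorem:
M = 24 × 25 = 600
M1 = 25, M2 = 24
y1 = 25^(-1) mod 24 = 1
y2 = 24^(-1) mod 25 = 24
x = (22×25×1 + 0×24×24) mod 600 = 550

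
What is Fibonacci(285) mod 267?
266

Matrix identity: Q^n = [[F_(n+1), F_n], [F_n, F_(n-1)]] with Q = [[1,1],[1,0]].
n = 285 = 100011101₂. Square-and-multiply, entries mod 267:
Q^1 = [[1,1],[1,0]]
Q^2 = (Q^1)² = [[2,1],[1,1]]
Q^4 = (Q^2)² = [[5,3],[3,2]]
Q^8 = (Q^4)² = [[34,21],[21,13]]
Q^17 = (Q^8)²·Q = [[181,262],[262,186]]
Q^35 = (Q^17)²·Q = [[246,212],[212,34]]
Q^71 = (Q^35)²·Q = [[81,262],[262,86]]
Q^142 = (Q^71)² = [[178,233],[233,212]]
Q^285 = (Q^142)²·Q = [[89,266],[266,90]]
F_285 mod 267 = Q^285[0][1] = 266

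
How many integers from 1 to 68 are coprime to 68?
32

68 = 2^2 × 17
φ(n) = n × ∏(1 - 1/p) for each prime p dividing n
φ(68) = 68 × (1 - 1/2) × (1 - 1/17) = 32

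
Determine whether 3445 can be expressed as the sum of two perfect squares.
9² + 58² (a=9, b=58)

Factorization: 3445 = 5 × 13 × 53
By Fermat: n is sum of two squares iff every prime p ≡ 3 (mod 4) appears to even power.
All primes ≡ 3 (mod 4) appear to even power.
Search a = 0, 1, 2, … for 3445 - a² a perfect square: first hit at a = 9: 3445 - 81 = 3364 = 58².
3445 = 9² + 58² = 81 + 3364 ✓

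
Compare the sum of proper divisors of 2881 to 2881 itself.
deficient

Proper divisors of 2881: sum = 1 + 43 + 67 = 111
Since 111 < 2881, 2881 is deficient.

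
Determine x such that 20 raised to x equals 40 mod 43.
4

Baby-step giant-step with step n = ⌈√43⌉ = 7.
Baby steps 20^j mod 43 (j:value) for j=0..6: 0:1, 1:20, 2:13, 3:2, 4:40, 5:26, 6:4.
h = 40 is already in the table at j=4, so x = 4.
Check: 20^4 ≡ 40 (mod 43).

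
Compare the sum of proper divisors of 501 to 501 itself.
deficient

Proper divisors of 501: sum = 1 + 3 + 167 = 171
Since 171 < 501, 501 is deficient.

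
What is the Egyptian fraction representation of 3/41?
1/14 + 1/574

Greedy algorithm:
3/41: ceiling(41/3) = 14, use 1/14
1/574: ceiling(574/1) = 574, use 1/574
Result: 3/41 = 1/14 + 1/574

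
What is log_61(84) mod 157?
151

Baby-step giant-step with step n = ⌈√157⌉ = 13.
Baby steps 61^j mod 157 (j:value) for j=0..12: 0:1, 1:61, 2:110, 3:116, 4:11, 5:43, 6:111, 7:20, 8:121, 9:2, 10:122, 11:63, 12:75.
Giant-step multiplier: 61^(-13) ≡ 61^(156-13) = 61^143 ≡ 50 (mod 157).
Giant steps γ_i = 84·50^i mod 157: γ_0=84, γ_1=118, γ_2=91, γ_3=154, γ_4=7, γ_5=36, γ_6=73, γ_7=39, γ_8=66, γ_9=3, γ_10=150, γ_11=121 (in table at j=8).
x = i·n + j = 11·13 + 8 = 151.
Check: 61^151 ≡ 84 (mod 157).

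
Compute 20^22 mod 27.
25

Repeated squaring. Binary of 22 = 10110.
20^1 ≡ 20 (mod 27); 20^2 ≡ 22 (mod 27); 20^4 ≡ 25 (mod 27); 20^8 ≡ 4 (mod 27); 20^16 ≡ 16 (mod 27)
20^22 = 20^2 × 20^4 × 20^16 ≡ 25 (mod 27)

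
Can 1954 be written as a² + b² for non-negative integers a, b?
27² + 35² (a=27, b=35)

Factorization: 1954 = 2 × 977
By Fermat: n is sum of two squares iff every prime p ≡ 3 (mod 4) appears to even power.
All primes ≡ 3 (mod 4) appear to even power.
Search a = 0, 1, 2, … for 1954 - a² a perfect square: first hit at a = 27: 1954 - 729 = 1225 = 35².
1954 = 27² + 35² = 729 + 1225 ✓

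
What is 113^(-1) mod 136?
65

gcd(113, 136) = 1, so the inverse exists.
Extended Euclidean algorithm on (136, 113):
136 = 1 × 113 + 23  ⟹  23 = (1)·136 + (-1)·113
113 = 4 × 23 + 21  ⟹  21 = (-4)·136 + (5)·113
23 = 1 × 21 + 2  ⟹  2 = (5)·136 + (-6)·113
21 = 10 × 2 + 1  ⟹  1 = (-54)·136 + (65)·113
So (65)·113 ≡ 1 (mod 136), i.e. 113^(-1) ≡ 65 (mod 136).
Check: 113 × 65 = 7345 ≡ 1 (mod 136)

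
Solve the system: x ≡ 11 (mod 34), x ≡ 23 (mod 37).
1133

Using Chinese Remainder Theorem:
M = 34 × 37 = 1258
M1 = 37, M2 = 34
y1 = 37^(-1) mod 34 = 23
y2 = 34^(-1) mod 37 = 12
x = (11×37×23 + 23×34×12) mod 1258 = 1133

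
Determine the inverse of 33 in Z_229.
118

gcd(33, 229) = 1, so the inverse exists.
Extended Euclidean algorithm on (229, 33):
229 = 6 × 33 + 31  ⟹  31 = (1)·229 + (-6)·33
33 = 1 × 31 + 2  ⟹  2 = (-1)·229 + (7)·33
31 = 15 × 2 + 1  ⟹  1 = (16)·229 + (-111)·33
So (-111)·33 ≡ 1 (mod 229), i.e. 33^(-1) ≡ -111 ≡ 118 (mod 229).
Check: 33 × 118 = 3894 ≡ 1 (mod 229)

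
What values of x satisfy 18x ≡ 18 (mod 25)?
x ≡ 1 (mod 25)

gcd(18, 25) = 1, which divides 18, so solutions exist.
Find 18^(-1) mod 25 by the extended Euclidean algorithm:
25 = 1 × 18 + 7  ⟹  7 = (1)·25 + (-1)·18
18 = 2 × 7 + 4  ⟹  4 = (-2)·25 + (3)·18
7 = 1 × 4 + 3  ⟹  3 = (3)·25 + (-4)·18
4 = 1 × 3 + 1  ⟹  1 = (-5)·25 + (7)·18
So (7)·18 ≡ 1 (mod 25), i.e. 18^(-1) ≡ 7 (mod 25).
x ≡ 7 × 18 = 126 ≡ 1 (mod 25).
Check: 18 × 1 = 18 ≡ 18 (mod 25).
Unique solution: x ≡ 1 (mod 25)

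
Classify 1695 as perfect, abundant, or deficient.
deficient

Proper divisors of 1695: sum = 1 + 3 + 5 + 15 + 113 + 339 + 565 = 1041
Since 1041 < 1695, 1695 is deficient.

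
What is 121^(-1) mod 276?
73

gcd(121, 276) = 1, so the inverse exists.
Extended Euclidean algorithm on (276, 121):
276 = 2 × 121 + 34  ⟹  34 = (1)·276 + (-2)·121
121 = 3 × 34 + 19  ⟹  19 = (-3)·276 + (7)·121
34 = 1 × 19 + 15  ⟹  15 = (4)·276 + (-9)·121
19 = 1 × 15 + 4  ⟹  4 = (-7)·276 + (16)·121
15 = 3 × 4 + 3  ⟹  3 = (25)·276 + (-57)·121
4 = 1 × 3 + 1  ⟹  1 = (-32)·276 + (73)·121
So (73)·121 ≡ 1 (mod 276), i.e. 121^(-1) ≡ 73 (mod 276).
Check: 121 × 73 = 8833 ≡ 1 (mod 276)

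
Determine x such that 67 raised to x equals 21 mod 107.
33

Baby-step giant-step with step n = ⌈√107⌉ = 11.
Baby steps 67^j mod 107 (j:value) for j=0..10: 0:1, 1:67, 2:102, 3:93, 4:25, 5:70, 6:89, 7:78, 8:90, 9:38, 10:85.
Giant-step multiplier: 67^(-11) ≡ 67^(106-11) = 67^95 ≡ 58 (mod 107).
Giant steps γ_i = 21·58^i mod 107: γ_0=21, γ_1=41, γ_2=24, γ_3=1 (in table at j=0).
x = i·n + j = 3·11 + 0 = 33.
Check: 67^33 ≡ 21 (mod 107).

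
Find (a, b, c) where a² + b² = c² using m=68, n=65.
(399, 8840, 8849)

Euclid's formula: a = m² - n², b = 2mn, c = m² + n²
m = 68, n = 65
a = 68² - 65² = 4624 - 4225 = 399
b = 2 × 68 × 65 = 8840
c = 68² + 65² = 4624 + 4225 = 8849
Verification: 399² + 8840² = 159201 + 78145600 = 78304801 = 8849² ✓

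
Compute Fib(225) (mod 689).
352

Matrix identity: Q^n = [[F_(n+1), F_n], [F_n, F_(n-1)]] with Q = [[1,1],[1,0]].
n = 225 = 11100001₂. Square-and-multiply, entries mod 689:
Q^1 = [[1,1],[1,0]]
Q^3 = (Q^1)²·Q = [[3,2],[2,1]]
Q^7 = (Q^3)²·Q = [[21,13],[13,8]]
Q^14 = (Q^7)² = [[610,377],[377,233]]
Q^28 = (Q^14)² = [[235,182],[182,53]]
Q^56 = (Q^28)² = [[157,52],[52,105]]
Q^112 = (Q^56)² = [[482,533],[533,638]]
Q^225 = (Q^112)²·Q = [[638,352],[352,286]]
F_225 mod 689 = Q^225[0][1] = 352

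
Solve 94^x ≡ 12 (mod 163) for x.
65

Baby-step giant-step with step n = ⌈√163⌉ = 13.
Baby steps 94^j mod 163 (j:value) for j=0..12: 0:1, 1:94, 2:34, 3:99, 4:15, 5:106, 6:21, 7:18, 8:62, 9:123, 10:152, 11:107, 12:115.
Giant-step multiplier: 94^(-13) ≡ 94^(162-13) = 94^149 ≡ 116 (mod 163).
Giant steps γ_i = 12·116^i mod 163: γ_0=12, γ_1=88, γ_2=102, γ_3=96, γ_4=52, γ_5=1 (in table at j=0).
x = i·n + j = 5·13 + 0 = 65.
Check: 94^65 ≡ 12 (mod 163).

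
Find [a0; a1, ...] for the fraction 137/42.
[3; 3, 1, 4, 2]

Euclidean algorithm steps:
137 = 3 × 42 + 11
42 = 3 × 11 + 9
11 = 1 × 9 + 2
9 = 4 × 2 + 1
2 = 2 × 1 + 0
Continued fraction: [3; 3, 1, 4, 2]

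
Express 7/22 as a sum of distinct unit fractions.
1/4 + 1/15 + 1/660

Greedy algorithm:
7/22: ceiling(22/7) = 4, use 1/4
3/44: ceiling(44/3) = 15, use 1/15
1/660: ceiling(660/1) = 660, use 1/660
Result: 7/22 = 1/4 + 1/15 + 1/660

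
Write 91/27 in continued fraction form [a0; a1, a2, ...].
[3; 2, 1, 2, 3]

Euclidean algorithm steps:
91 = 3 × 27 + 10
27 = 2 × 10 + 7
10 = 1 × 7 + 3
7 = 2 × 3 + 1
3 = 3 × 1 + 0
Continued fraction: [3; 2, 1, 2, 3]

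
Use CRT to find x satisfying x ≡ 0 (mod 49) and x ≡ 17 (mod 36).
1421

Using Chinese Remainder Theorem:
M = 49 × 36 = 1764
M1 = 36, M2 = 49
y1 = 36^(-1) mod 49 = 15
y2 = 49^(-1) mod 36 = 25
x = (0×36×15 + 17×49×25) mod 1764 = 1421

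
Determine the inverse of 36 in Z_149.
29

gcd(36, 149) = 1, so the inverse exists.
Extended Euclidean algorithm on (149, 36):
149 = 4 × 36 + 5  ⟹  5 = (1)·149 + (-4)·36
36 = 7 × 5 + 1  ⟹  1 = (-7)·149 + (29)·36
So (29)·36 ≡ 1 (mod 149), i.e. 36^(-1) ≡ 29 (mod 149).
Check: 36 × 29 = 1044 ≡ 1 (mod 149)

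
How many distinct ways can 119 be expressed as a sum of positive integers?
1653668665

p(n) counts ways to write n as a sum of positive integers (order ignored).
Euler's pentagonal recurrence: p(k) = p(k-1) + p(k-2) - p(k-5) - p(k-7) + p(k-12) + p(k-15) - ... (offsets j(3j∓1)/2, signs ++--, p(0)=1, p(<0)=0).
DP table for k = 0..118: p(0)=1, p(1)=1, p(2)=2, p(3)=3, p(4)=5, p(5)=7, p(6)=11, p(7)=15, p(8)=22, p(9)=30, p(10)=42, p(11)=56, p(12)=77, p(13)=101, p(14)=135, p(15)=176, p(16)=231, p(17)=297, p(18)=385, p(19)=490, p(20)=627, p(21)=792, p(22)=1002, p(23)=1255, p(24)=1575, p(25)=1958, p(26)=2436, p(27)=3010, p(28)=3718, p(29)=4565, p(30)=5604, p(31)=6842, p(32)=8349, p(33)=10143, p(34)=12310, p(35)=14883, p(36)=17977, p(37)=21637, p(38)=26015, p(39)=31185, p(40)=37338, p(41)=44583, p(42)=53174, p(43)=63261, p(44)=75175, p(45)=89134, p(46)=105558, p(47)=124754, p(48)=147273, p(49)=173525, p(50)=204226, p(51)=239943, p(52)=281589, p(53)=329931, p(54)=386155, p(55)=451276, p(56)=526823, p(57)=614154, p(58)=715220, p(59)=831820, p(60)=966467, p(61)=1121505, p(62)=1300156, p(63)=1505499, p(64)=1741630, p(65)=2012558, p(66)=2323520, p(67)=2679689, p(68)=3087735, p(69)=3554345, p(70)=4087968, p(71)=4697205, p(72)=5392783, p(73)=6185689, p(74)=7089500, p(75)=8118264, p(76)=9289091, p(77)=10619863, p(78)=12132164, p(79)=13848650, p(80)=15796476, p(81)=18004327, p(82)=20506255, p(83)=23338469, p(84)=26543660, p(85)=30167357, p(86)=34262962, p(87)=38887673, p(88)=44108109, p(89)=49995925, p(90)=56634173, p(91)=64112359, p(92)=72533807, p(93)=82010177, p(94)=92669720, p(95)=104651419, p(96)=118114304, p(97)=133230930, p(98)=150198136, p(99)=169229875, p(100)=190569292, p(101)=214481126, p(102)=241265379, p(103)=271248950, p(104)=304801365, p(105)=342325709, p(106)=384276336, p(107)=431149389, p(108)=483502844, p(109)=541946240, p(110)=607163746, p(111)=679903203, p(112)=761002156, p(113)=851376628, p(114)=952050665, p(115)=1064144451, p(116)=1188908248, p(117)=1327710076, p(118)=1482074143.
Final step: p(119) = p(118) + p(117) - p(114) - p(112) + p(107) + p(104) - p(97) - p(93) + p(84) + p(79) - p(68) - p(62) + p(49) + p(42) - p(27) - p(19) + p(2)
= 1482074143 + 1327710076 - 952050665 - 761002156 + 431149389 + 304801365 - 133230930 - 82010177 + 26543660 + 13848650 - 3087735 - 1300156 + 173525 + 53174 - 3010 - 490 + 2
= 1653668665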